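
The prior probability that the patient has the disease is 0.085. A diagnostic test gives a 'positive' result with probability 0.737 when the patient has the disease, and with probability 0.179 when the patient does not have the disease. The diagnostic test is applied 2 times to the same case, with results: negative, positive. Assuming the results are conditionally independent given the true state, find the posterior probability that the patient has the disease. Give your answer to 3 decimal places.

With H the event that the patient has the disease, the joint likelihood of the observed sequence is P(data|H) = 0.263·0.737 = 0.19383 and P(data|¬H) = 0.821·0.179 = 0.14696.
Bayes: P(H|data) = 0.085·0.19383 / (0.085·0.19383 + 0.915·0.14696) = 0.016476/0.15094 = 0.1092.

Posterior P(H) ≈ 0.109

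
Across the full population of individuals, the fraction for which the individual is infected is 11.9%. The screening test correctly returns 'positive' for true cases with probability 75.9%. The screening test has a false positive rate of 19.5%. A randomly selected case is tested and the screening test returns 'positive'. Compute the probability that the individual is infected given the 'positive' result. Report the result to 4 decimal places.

Write H for 'the individual is infected'. Prior odds H:¬H = 0.119/0.881 = 0.13507. For the 'positive' outcome, the likelihood ratio is 0.759/0.195 = 3.8923.
Posterior odds = 0.13507 × 3.8923 = 0.52575, so P(H|E) = 0.52575/(1+0.52575) = 0.3446.

P(H | E) ≈ 0.3446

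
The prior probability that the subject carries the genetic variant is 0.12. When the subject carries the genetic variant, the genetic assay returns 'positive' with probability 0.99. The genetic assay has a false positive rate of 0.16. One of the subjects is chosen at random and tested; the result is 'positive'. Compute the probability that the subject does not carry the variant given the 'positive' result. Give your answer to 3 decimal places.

P(¬H | E) ≈ 0.542

Let H be the event that the subject carries the genetic variant. P(H) = 0.12, so P(¬H) = 0.88. With E the 'positive' result, P(E|H) = 0.99 and P(E|¬H) = 0.16.
P(E) = 0.99·0.12 + 0.16·0.88 = 0.11880 + 0.14080 = 0.25960.
By Bayes' theorem, P(H|E) = 0.11880 / 0.25960 = 0.458. Hence P(¬H|E) = 1 − 0.458 = 0.542.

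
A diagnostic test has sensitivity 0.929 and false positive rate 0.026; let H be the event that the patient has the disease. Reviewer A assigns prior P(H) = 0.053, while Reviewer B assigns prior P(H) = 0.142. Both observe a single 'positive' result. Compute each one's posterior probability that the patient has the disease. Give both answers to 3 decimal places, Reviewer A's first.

Reviewer A: 0.667; Reviewer B: 0.855

P('+'|H) = 0.929, P('+'|¬H) = 0.026.
Reviewer A: numerator 0.929·0.053 = 0.049237; evidence = 0.049237+0.026·0.947 = 0.073859; posterior = 0.667.
Reviewer B: numerator 0.929·0.142 = 0.13192; evidence = 0.13192+0.026·0.858 = 0.15423; posterior = 0.855.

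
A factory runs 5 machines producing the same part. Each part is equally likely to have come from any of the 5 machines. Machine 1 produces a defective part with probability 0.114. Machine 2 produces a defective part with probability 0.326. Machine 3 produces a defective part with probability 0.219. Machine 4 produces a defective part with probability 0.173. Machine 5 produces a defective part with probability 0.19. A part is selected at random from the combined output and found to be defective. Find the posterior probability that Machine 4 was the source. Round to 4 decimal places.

Tabulate prior·likelihood by source: [1] prior 0.2, lik 0.114, product 0.02280; [2] prior 0.2, lik 0.326, product 0.06520; [3] prior 0.2, lik 0.219, product 0.04380; [4] prior 0.2, lik 0.173, product 0.03460; [5] prior 0.2, lik 0.19, product 0.03800.
Normalizing constant = 0.20440; the posterior for Machine 4 is its product over the sum, 0.03460/0.20440 = 0.1693.

Posterior probability ≈ 0.1693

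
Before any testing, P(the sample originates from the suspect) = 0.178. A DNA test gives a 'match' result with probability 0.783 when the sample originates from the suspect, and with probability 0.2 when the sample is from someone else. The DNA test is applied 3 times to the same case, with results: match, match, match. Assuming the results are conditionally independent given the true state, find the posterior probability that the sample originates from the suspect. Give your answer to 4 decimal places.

Let H be the event that the sample originates from the suspect; start with P(H) = 0.178. P('match'|H) = 0.783, P('match'|¬H) = 0.2.
Update on result 1 ('match'): P(H) ← 0.783·0.1780 / (0.783·0.1780 + 0.2·0.8220) = 0.13937/0.30377 = 0.4588.
Update on result 2 ('match'): P(H) ← 0.783·0.4588 / (0.783·0.4588 + 0.2·0.5412) = 0.35925/0.46749 = 0.7685.
Update on result 3 ('match'): P(H) ← 0.783·0.7685 / (0.783·0.7685 + 0.2·0.2315) = 0.60171/0.64802 = 0.9285.

Posterior P(H) ≈ 0.9285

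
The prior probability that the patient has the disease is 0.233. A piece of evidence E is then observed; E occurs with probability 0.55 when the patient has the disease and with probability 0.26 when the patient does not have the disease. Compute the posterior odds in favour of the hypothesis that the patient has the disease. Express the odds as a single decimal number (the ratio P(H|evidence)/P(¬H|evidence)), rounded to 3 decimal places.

Posterior odds ≈ 0.643

Prior odds = 0.233/(1−0.233) = 0.30378. In log-odds, ln(0.30378) = -1.1914.
Add log likelihood ratio: ln(2.1154) = 0.74924.
Posterior log-odds = -0.44221, so posterior odds = exp(-0.44221) = 0.64261.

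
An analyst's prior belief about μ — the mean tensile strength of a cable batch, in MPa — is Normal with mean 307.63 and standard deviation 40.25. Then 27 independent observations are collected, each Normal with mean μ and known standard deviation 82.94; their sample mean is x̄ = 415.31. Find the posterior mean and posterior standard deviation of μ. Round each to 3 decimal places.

Posterior mean ≈ 400.677; posterior SD ≈ 14.838

Prior precision 1/τ₀² = 1/40.25² = 0.00061726; data precision n/σ² = 27/82.94² = 0.00392496.
Posterior precision = 0.00061726 + 0.00392496 = 0.00454222, giving posterior SD = 1/√0.00454222 = 14.838.
Posterior mean = (0.00061726·307.63 + 0.00392496·415.31) / 0.00454222 = 400.677.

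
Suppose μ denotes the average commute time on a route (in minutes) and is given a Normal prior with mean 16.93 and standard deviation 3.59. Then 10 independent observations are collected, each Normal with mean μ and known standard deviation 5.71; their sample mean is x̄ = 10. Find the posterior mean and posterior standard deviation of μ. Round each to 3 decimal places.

Posterior mean ≈ 11.399; posterior SD ≈ 1.613

With known σ, the Normal prior is conjugate. Weight on the data is w = (n/σ²)/(n/σ² + 1/τ₀²) = 0.306710/(0.306710+0.0775910) = 0.79810.
Posterior mean = w·x̄ + (1−w)·μ₀ = 0.79810·10 + 0.20190·16.93 = 11.399. Posterior variance = 1/(0.306710+0.0775910) = 2.60213, so SD = 1.613.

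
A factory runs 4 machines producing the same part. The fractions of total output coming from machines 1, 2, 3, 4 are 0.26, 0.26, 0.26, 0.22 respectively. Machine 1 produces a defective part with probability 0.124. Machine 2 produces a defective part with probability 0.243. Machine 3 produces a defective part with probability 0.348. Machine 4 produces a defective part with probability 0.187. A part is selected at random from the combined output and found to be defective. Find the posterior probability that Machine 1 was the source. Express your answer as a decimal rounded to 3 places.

P(defective|M1) = 0.124; P(defective|M2) = 0.243; P(defective|M3) = 0.348; P(defective|M4) = 0.187.
Prior × likelihood for each source: 0.26·0.124=0.03224, 0.26·0.243=0.06318, 0.26·0.348=0.09048, 0.22·0.187=0.04114. Summing gives P(defective) = 0.22704.
P(Machine 1 | defective) = 0.03224 / 0.22704 = 0.142.

Posterior probability ≈ 0.142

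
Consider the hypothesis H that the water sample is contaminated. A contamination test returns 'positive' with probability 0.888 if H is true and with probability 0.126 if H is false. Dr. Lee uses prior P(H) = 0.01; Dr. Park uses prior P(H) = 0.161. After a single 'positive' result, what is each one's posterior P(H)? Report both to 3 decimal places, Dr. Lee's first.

Dr. Lee: 0.066; Dr. Park: 0.575

P('+'|H) = 0.888, P('+'|¬H) = 0.126.
Dr. Lee: numerator 0.888·0.01 = 0.0088800; evidence = 0.0088800+0.126·0.99 = 0.13362; posterior = 0.066.
Dr. Park: numerator 0.888·0.161 = 0.14297; evidence = 0.14297+0.126·0.839 = 0.24868; posterior = 0.575.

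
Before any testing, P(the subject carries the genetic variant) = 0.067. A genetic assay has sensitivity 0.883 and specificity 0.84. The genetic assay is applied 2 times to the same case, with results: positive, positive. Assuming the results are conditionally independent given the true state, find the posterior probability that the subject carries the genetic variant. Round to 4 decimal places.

With H the event that the subject carries the genetic variant, the joint likelihood of the observed sequence is P(data|H) = 0.883·0.883 = 0.77969 and P(data|¬H) = 0.16·0.16 = 0.025600.
Bayes: P(H|data) = 0.067·0.77969 / (0.067·0.77969 + 0.933·0.025600) = 0.052239/0.076124 = 0.6862.

Posterior P(H) ≈ 0.6862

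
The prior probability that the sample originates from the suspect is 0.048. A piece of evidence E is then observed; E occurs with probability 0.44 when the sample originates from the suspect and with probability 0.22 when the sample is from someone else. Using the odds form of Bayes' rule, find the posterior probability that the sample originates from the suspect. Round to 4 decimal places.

Prior odds = 0.048/(1−0.048) = 0.050420.
Likelihood ratio for E = 0.44/0.22 = 2.0000.
Posterior odds = prior odds × LR = 0.10084.
Posterior probability = odds/(1+odds) = 0.10084/1.1008 = 0.0916.

Posterior probability ≈ 0.0916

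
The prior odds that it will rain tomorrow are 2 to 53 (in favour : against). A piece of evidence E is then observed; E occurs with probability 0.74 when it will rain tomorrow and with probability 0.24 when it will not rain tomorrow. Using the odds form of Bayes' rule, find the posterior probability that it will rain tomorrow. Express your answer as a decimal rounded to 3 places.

Prior odds = 2/53 = 0.037736.
Likelihood ratio for E = 0.74/0.24 = 3.0833.
Posterior odds = prior odds × LR = 0.11635.
Posterior probability = odds/(1+odds) = 0.11635/1.1164 = 0.104.

Posterior probability ≈ 0.104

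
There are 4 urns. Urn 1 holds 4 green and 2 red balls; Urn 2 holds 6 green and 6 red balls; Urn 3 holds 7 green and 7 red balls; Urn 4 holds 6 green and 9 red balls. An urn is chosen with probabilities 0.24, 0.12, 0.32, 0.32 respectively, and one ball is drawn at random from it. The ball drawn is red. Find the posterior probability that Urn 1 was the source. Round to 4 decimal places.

P(red|Urn 1) = 0.3333; P(red|Urn 2) = 0.5; P(red|Urn 3) = 0.5; P(red|Urn 4) = 0.6.
Prior × likelihood for each source: 0.24·0.3333=0.08000, 0.12·0.5=0.06000, 0.32·0.5=0.1600, 0.32·0.6=0.1920. Summing gives P(red) = 0.49200.
P(Urn 1 | red) = 0.08000 / 0.49200 = 0.1626.

Posterior probability ≈ 0.1626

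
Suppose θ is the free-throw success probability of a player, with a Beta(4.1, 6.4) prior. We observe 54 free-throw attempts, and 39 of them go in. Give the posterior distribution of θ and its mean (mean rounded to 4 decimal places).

Posterior: Beta(43.1, 21.4); mean ≈ 0.6682

Observing 39 successes and 15 failures updates Beta(4.1, 6.4) by adding the success and failure counts to the two shape parameters: α = 4.1+39 = 43.1, β = 6.4+15 = 21.4.
E[θ | data] = 43.1/(43.1+21.4) = 0.6682.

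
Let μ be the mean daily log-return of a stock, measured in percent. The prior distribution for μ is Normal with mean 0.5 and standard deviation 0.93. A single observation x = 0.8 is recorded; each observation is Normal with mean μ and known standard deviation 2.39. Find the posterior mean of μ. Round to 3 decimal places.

Prior precision 1/τ₀² = 1/0.93² = 1.15620; data precision n/σ² = 1/2.39² = 0.175067.
Posterior precision = 1.15620 + 0.175067 = 1.33127.
Posterior mean = (1.15620·0.5 + 0.175067·0.8) / 1.33127 = 0.539.

Posterior mean ≈ 0.539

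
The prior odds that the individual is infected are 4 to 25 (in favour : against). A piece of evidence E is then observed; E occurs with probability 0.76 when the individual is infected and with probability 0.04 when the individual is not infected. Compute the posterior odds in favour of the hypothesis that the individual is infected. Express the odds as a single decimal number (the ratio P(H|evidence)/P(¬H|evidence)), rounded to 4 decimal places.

Prior odds = 4/25 = 0.16000.
Likelihood ratio for E = 0.76/0.04 = 19.000.
Posterior odds = prior odds × LR = 3.0400.

Posterior odds ≈ 3.0400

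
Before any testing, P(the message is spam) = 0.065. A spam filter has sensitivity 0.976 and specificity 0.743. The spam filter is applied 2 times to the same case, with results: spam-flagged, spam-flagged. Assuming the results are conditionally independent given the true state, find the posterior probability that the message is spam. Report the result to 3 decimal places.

With H the event that the message is spam, the joint likelihood of the observed sequence is P(data|H) = 0.976·0.976 = 0.95258 and P(data|¬H) = 0.257·0.257 = 0.066049.
Bayes: P(H|data) = 0.065·0.95258 / (0.065·0.95258 + 0.935·0.066049) = 0.061917/0.12367 = 0.5007.

Posterior P(H) ≈ 0.501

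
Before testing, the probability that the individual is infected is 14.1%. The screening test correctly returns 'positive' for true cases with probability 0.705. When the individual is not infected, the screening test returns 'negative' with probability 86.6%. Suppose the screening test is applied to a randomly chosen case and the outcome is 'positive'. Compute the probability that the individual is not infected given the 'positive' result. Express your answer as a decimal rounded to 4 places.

P(¬H | E) ≈ 0.5366

Let H be the event that the individual is infected. P(H) = 0.141, so P(¬H) = 0.859. With E the 'positive' result, P(E|H) = 0.705 and P(E|¬H) = 0.134.
P(E) = 0.705·0.141 + 0.134·0.859 = 0.099405 + 0.11511 = 0.21451.
By Bayes' theorem, P(H|E) = 0.099405 / 0.21451 = 0.4634. Hence P(¬H|E) = 1 − 0.4634 = 0.5366.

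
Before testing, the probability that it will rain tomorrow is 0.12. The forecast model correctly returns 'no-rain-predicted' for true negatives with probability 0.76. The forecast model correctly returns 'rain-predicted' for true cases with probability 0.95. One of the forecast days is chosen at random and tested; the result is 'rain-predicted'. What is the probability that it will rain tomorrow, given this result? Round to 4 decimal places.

P(H | E) ≈ 0.3506

Let H be the event that it will rain tomorrow. P(H) = 0.12, so P(¬H) = 0.88. With E the 'rain-predicted' result, P(E|H) = 0.95 and P(E|¬H) = 0.24.
P(E) = 0.95·0.12 + 0.24·0.88 = 0.11400 + 0.21120 = 0.32520.
By Bayes' theorem, P(H|E) = 0.11400 / 0.32520 = 0.3506.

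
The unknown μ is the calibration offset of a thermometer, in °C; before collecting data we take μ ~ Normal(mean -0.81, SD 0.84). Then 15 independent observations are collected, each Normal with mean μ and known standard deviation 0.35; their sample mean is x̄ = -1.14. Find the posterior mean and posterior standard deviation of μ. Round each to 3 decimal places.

Posterior mean ≈ -1.136; posterior SD ≈ 0.090

With known σ, the Normal prior is conjugate. Weight on the data is w = (n/σ²)/(n/σ² + 1/τ₀²) = 122.449/(122.449+1.41723) = 0.98856.
Posterior mean = w·x̄ + (1−w)·μ₀ = 0.98856·-1.14 + 0.011442·-0.81 = -1.136. Posterior variance = 1/(122.449+1.41723) = 0.00807323, so SD = 0.090.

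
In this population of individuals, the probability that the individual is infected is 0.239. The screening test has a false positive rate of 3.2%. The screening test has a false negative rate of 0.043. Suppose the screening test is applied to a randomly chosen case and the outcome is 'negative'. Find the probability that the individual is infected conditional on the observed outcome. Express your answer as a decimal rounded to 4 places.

P(H | E) ≈ 0.0138

Let H be the event that the individual is infected. P(H) = 0.239, so P(¬H) = 0.761. With E the 'negative' result, P(E|H) = 0.043 and P(E|¬H) = 0.968.
P(E) = 0.043·0.239 + 0.968·0.761 = 0.010277 + 0.73665 = 0.74692.
By Bayes' theorem, P(H|E) = 0.010277 / 0.74692 = 0.0138.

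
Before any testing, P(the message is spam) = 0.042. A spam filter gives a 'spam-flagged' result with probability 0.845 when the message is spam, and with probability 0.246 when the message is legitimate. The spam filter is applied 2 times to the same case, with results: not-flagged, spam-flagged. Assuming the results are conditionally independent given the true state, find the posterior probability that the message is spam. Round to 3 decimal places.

Posterior P(H) ≈ 0.030

Let H be the event that the message is spam; start with P(H) = 0.042. P('spam-flagged'|H) = 0.845, P('spam-flagged'|¬H) = 0.246.
Update on result 1 ('not-flagged'): P(H) ← 0.155·0.0420 / (0.155·0.0420 + 0.754·0.9580) = 0.0065100/0.72884 = 0.0089.
Update on result 2 ('spam-flagged'): P(H) ← 0.845·0.0089 / (0.845·0.0089 + 0.246·0.9911) = 0.0075475/0.25135 = 0.0300.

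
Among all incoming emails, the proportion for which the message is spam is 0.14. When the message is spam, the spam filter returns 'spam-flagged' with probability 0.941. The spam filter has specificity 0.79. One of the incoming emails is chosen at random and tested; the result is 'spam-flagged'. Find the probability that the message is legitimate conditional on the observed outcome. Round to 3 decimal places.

Write H for 'the message is spam'. Prior odds H:¬H = 0.14/0.86 = 0.16279. For the 'spam-flagged' outcome, the likelihood ratio is 0.941/0.21 = 4.4810.
Posterior odds = 0.16279 × 4.4810 = 0.72946, so P(H|E) = 0.72946/(1+0.72946) = 0.422. Then P(¬H|E) = 1 − 0.422 = 0.578.

P(¬H | E) ≈ 0.578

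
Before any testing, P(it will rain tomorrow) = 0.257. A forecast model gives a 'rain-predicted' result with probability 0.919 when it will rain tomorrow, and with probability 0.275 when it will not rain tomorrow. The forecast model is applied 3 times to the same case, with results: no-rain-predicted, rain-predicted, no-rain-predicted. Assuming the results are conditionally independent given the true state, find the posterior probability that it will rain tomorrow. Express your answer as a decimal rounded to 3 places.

Posterior P(H) ≈ 0.014

With H the event that it will rain tomorrow, the joint likelihood of the observed sequence is P(data|H) = 0.081·0.919·0.081 = 0.0060296 and P(data|¬H) = 0.725·0.275·0.725 = 0.14455.
Bayes: P(H|data) = 0.257·0.0060296 / (0.257·0.0060296 + 0.743·0.14455) = 0.0015496/0.10895 = 0.0142.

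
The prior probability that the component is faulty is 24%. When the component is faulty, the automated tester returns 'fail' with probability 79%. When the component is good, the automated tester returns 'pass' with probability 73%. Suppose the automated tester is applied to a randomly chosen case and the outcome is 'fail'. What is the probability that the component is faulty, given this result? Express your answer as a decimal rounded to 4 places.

P(H | E) ≈ 0.4802

Write H for 'the component is faulty'. Prior odds H:¬H = 0.24/0.76 = 0.31579. For the 'fail' outcome, the likelihood ratio is 0.79/0.27 = 2.9259.
Posterior odds = 0.31579 × 2.9259 = 0.92398, so P(H|E) = 0.92398/(1+0.92398) = 0.4802.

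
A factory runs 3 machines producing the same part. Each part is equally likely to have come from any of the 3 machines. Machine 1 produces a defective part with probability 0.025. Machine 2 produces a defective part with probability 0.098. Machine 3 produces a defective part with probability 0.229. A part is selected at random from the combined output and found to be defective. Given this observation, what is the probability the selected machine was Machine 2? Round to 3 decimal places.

P(defective|M1) = 0.025; P(defective|M2) = 0.098; P(defective|M3) = 0.229.
Prior × likelihood for each source: 0.333333·0.025=0.008333, 0.333333·0.098=0.03267, 0.333333·0.229=0.07633. Summing gives P(defective) = 0.11733.
P(Machine 2 | defective) = 0.03267 / 0.11733 = 0.278.

Posterior probability ≈ 0.278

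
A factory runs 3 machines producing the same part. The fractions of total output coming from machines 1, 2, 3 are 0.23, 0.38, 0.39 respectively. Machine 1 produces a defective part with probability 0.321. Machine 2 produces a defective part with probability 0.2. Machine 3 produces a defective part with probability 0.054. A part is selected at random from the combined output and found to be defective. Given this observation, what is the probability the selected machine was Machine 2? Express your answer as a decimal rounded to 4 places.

Tabulate prior·likelihood by source: [1] prior 0.23, lik 0.321, product 0.07383; [2] prior 0.38, lik 0.2, product 0.07600; [3] prior 0.39, lik 0.054, product 0.02106.
Normalizing constant = 0.17089; the posterior for Machine 2 is its product over the sum, 0.07600/0.17089 = 0.4447.

Posterior probability ≈ 0.4447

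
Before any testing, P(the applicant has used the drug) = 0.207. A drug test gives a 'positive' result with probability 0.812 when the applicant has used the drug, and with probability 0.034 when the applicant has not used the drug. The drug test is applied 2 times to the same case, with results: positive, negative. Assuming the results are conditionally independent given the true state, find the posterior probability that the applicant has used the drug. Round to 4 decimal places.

Posterior P(H) ≈ 0.5482

Let H be the event that the applicant has used the drug; start with P(H) = 0.207. P('positive'|H) = 0.812, P('positive'|¬H) = 0.034.
Update on result 1 ('positive'): P(H) ← 0.812·0.2070 / (0.812·0.2070 + 0.034·0.7930) = 0.16808/0.19505 = 0.8618.
Update on result 2 ('negative'): P(H) ← 0.188·0.8618 / (0.188·0.8618 + 0.966·0.1382) = 0.16201/0.29555 = 0.5482.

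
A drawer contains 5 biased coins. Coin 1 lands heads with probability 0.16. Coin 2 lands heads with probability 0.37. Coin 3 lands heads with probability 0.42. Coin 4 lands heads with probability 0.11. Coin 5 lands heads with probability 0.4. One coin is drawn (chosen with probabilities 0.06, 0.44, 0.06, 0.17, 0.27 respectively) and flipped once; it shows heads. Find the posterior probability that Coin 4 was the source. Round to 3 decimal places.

Posterior probability ≈ 0.058

P(heads|C1) = 0.16; P(heads|C2) = 0.37; P(heads|C3) = 0.42; P(heads|C4) = 0.11; P(heads|C5) = 0.4.
Prior × likelihood for each source: 0.06·0.16=0.009600, 0.44·0.37=0.1628, 0.06·0.42=0.02520, 0.17·0.11=0.01870, 0.27·0.4=0.1080. Summing gives P(heads) = 0.32430.
P(Coin 4 | heads) = 0.01870 / 0.32430 = 0.058.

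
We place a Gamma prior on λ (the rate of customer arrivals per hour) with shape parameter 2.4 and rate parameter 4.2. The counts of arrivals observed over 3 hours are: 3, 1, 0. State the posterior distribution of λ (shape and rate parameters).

Posterior: Gamma(shape=6.4, rate=7.2)

Total count ∑xᵢ = 4 over n = 3 hours.
Gamma is conjugate to the Poisson likelihood: posterior is Gamma(shape = 2.4+4 = 6.4, rate = 4.2+3 = 7.2).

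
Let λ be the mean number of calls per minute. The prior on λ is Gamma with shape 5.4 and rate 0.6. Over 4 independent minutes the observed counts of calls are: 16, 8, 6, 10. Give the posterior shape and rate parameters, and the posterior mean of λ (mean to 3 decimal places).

Posterior: Gamma(shape=45.4, rate=4.6); mean ≈ 9.870

The Poisson likelihood adds the total count to the shape and the number of exposure periods to the rate. Here ∑xᵢ = 40 and n = 4, so shape 5.4→45.4 and rate 0.6→4.6.
E[λ | data] = 45.4/4.6 = 9.870.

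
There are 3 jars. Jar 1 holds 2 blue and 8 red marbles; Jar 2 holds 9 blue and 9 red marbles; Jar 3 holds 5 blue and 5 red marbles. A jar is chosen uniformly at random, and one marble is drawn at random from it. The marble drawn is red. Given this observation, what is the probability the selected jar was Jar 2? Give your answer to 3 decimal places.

P(red|Jar 1) = 0.8; P(red|Jar 2) = 0.5; P(red|Jar 3) = 0.5.
Prior × likelihood for each source: 0.333333·0.8=0.2667, 0.333333·0.5=0.1667, 0.333333·0.5=0.1667. Summing gives P(red) = 0.60000.
P(Jar 2 | red) = 0.1667 / 0.60000 = 0.278.

Posterior probability ≈ 0.278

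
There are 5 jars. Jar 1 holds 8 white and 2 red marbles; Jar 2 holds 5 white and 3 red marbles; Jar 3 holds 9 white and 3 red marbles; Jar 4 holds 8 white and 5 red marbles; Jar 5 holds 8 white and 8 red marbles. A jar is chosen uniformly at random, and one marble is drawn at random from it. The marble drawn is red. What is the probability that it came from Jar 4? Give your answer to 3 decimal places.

Posterior probability ≈ 0.225

P(red|Jar 1) = 0.2; P(red|Jar 2) = 0.375; P(red|Jar 3) = 0.25; P(red|Jar 4) = 0.3846; P(red|Jar 5) = 0.5.
Prior × likelihood for each source: 0.2·0.2=0.04000, 0.2·0.375=0.07500, 0.2·0.25=0.05000, 0.2·0.3846=0.07692, 0.2·0.5=0.1000. Summing gives P(red) = 0.34192.
P(Jar 4 | red) = 0.07692 / 0.34192 = 0.225.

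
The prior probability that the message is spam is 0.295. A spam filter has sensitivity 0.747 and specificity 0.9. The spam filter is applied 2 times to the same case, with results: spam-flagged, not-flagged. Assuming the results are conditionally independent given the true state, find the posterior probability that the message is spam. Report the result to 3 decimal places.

With H the event that the message is spam, the joint likelihood of the observed sequence is P(data|H) = 0.747·0.253 = 0.18899 and P(data|¬H) = 0.1·0.9 = 0.090000.
Bayes: P(H|data) = 0.295·0.18899 / (0.295·0.18899 + 0.705·0.090000) = 0.055752/0.11920 = 0.4677.

Posterior P(H) ≈ 0.468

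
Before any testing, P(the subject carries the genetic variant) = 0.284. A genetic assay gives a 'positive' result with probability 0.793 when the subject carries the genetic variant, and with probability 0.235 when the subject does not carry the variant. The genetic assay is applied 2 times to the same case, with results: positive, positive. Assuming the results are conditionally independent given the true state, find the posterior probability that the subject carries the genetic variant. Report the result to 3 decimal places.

Posterior P(H) ≈ 0.819

Let H be the event that the subject carries the genetic variant; start with P(H) = 0.284. P('positive'|H) = 0.793, P('positive'|¬H) = 0.235.
Update on result 1 ('positive'): P(H) ← 0.793·0.2840 / (0.793·0.2840 + 0.235·0.7160) = 0.22521/0.39347 = 0.5724.
Update on result 2 ('positive'): P(H) ← 0.793·0.5724 / (0.793·0.5724 + 0.235·0.4276) = 0.45389/0.55438 = 0.8187.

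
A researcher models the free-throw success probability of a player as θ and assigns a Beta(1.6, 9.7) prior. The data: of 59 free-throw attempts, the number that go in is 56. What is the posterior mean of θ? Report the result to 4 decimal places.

The binomial likelihood is conjugate to the Beta prior: with 56 successes and 3 failures, the posterior is Beta(1.6+56, 9.7+3) = Beta(57.6, 12.7).
E[θ | data] = 57.6/(57.6+12.7) = 0.8193.

Posterior mean ≈ 0.8193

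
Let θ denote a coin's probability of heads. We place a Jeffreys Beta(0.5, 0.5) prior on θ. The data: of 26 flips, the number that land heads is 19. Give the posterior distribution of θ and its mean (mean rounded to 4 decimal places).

Posterior: Beta(19.5, 7.5); mean ≈ 0.7222

Observing 19 successes and 7 failures updates Beta(0.5, 0.5) by adding the success and failure counts to the two shape parameters: α = 0.5+19 = 19.5, β = 0.5+7 = 7.5.
E[θ | data] = 19.5/(19.5+7.5) = 0.7222.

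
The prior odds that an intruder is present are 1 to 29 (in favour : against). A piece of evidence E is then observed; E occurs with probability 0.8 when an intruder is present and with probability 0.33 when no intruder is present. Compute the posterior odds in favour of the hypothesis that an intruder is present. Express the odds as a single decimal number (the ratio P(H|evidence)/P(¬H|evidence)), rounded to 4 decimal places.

Prior odds = 1/29 = 0.034483.
Likelihood ratio for E = 0.8/0.33 = 2.4242.
Posterior odds = prior odds × LR = 0.083595.

Posterior odds ≈ 0.0836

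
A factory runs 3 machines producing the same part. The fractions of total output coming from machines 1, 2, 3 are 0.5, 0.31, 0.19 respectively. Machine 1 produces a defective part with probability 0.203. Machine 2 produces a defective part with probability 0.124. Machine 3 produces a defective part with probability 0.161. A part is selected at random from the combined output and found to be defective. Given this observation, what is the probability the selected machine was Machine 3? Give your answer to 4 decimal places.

P(defective|M1) = 0.203; P(defective|M2) = 0.124; P(defective|M3) = 0.161.
Prior × likelihood for each source: 0.5·0.203=0.1015, 0.31·0.124=0.03844, 0.19·0.161=0.03059. Summing gives P(defective) = 0.17053.
P(Machine 3 | defective) = 0.03059 / 0.17053 = 0.1794.

Posterior probability ≈ 0.1794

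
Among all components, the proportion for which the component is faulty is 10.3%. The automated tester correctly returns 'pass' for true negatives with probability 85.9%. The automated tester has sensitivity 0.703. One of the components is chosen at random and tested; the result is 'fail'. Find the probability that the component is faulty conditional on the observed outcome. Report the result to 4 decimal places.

Write H for 'the component is faulty'. Prior odds H:¬H = 0.103/0.897 = 0.11483. For the 'fail' outcome, the likelihood ratio is 0.703/0.141 = 4.9858.
Posterior odds = 0.11483 × 4.9858 = 0.57251, so P(H|E) = 0.57251/(1+0.57251) = 0.3641.

P(H | E) ≈ 0.3641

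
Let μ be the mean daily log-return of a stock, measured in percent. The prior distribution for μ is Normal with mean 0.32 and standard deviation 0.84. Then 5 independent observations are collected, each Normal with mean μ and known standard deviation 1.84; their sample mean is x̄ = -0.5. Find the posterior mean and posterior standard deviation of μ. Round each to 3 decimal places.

Prior precision 1/τ₀² = 1/0.84² = 1.41723; data precision n/σ² = 5/1.84² = 1.47684.
Posterior precision = 1.41723 + 1.47684 = 2.89408, giving posterior SD = 1/√2.89408 = 0.588.
Posterior mean = (1.41723·0.32 + 1.47684·-0.5) / 2.89408 = -0.098.

Posterior mean ≈ -0.098; posterior SD ≈ 0.588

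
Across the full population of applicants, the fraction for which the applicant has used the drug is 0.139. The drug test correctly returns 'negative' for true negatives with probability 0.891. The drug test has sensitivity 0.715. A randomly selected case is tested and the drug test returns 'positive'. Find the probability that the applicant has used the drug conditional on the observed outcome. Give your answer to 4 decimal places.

P(H | E) ≈ 0.5143

Let H be the event that the applicant has used the drug. P(H) = 0.139, so P(¬H) = 0.861. With E the 'positive' result, P(E|H) = 0.715 and P(E|¬H) = 0.109.
P(E) = 0.715·0.139 + 0.109·0.861 = 0.099385 + 0.093849 = 0.19323.
By Bayes' theorem, P(H|E) = 0.099385 / 0.19323 = 0.5143.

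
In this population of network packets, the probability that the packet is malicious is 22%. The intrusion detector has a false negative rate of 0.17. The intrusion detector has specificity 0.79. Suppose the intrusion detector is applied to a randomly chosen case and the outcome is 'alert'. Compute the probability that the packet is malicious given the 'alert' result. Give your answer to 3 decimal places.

Write H for 'the packet is malicious'. Prior odds H:¬H = 0.22/0.78 = 0.28205. For the 'alert' outcome, the likelihood ratio is 0.83/0.21 = 3.9524.
Posterior odds = 0.28205 × 3.9524 = 1.1148, so P(H|E) = 1.1148/(1+1.1148) = 0.527.

P(H | E) ≈ 0.527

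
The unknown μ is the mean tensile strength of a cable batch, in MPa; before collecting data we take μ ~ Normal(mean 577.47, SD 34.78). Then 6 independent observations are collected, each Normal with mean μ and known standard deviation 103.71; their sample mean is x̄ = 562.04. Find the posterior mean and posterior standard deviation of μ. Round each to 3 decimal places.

Posterior mean ≈ 571.253; posterior SD ≈ 26.875

With known σ, the Normal prior is conjugate. Weight on the data is w = (n/σ²)/(n/σ² + 1/τ₀²) = 0.00055784/(0.00055784+0.00082669) = 0.40291.
Posterior mean = w·x̄ + (1−w)·μ₀ = 0.40291·562.04 + 0.59709·577.47 = 571.253. Posterior variance = 1/(0.00055784+0.00082669) = 722.268, so SD = 26.875.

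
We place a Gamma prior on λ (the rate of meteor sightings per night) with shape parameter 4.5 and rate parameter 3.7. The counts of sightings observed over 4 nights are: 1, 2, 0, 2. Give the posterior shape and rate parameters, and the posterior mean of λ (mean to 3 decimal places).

The Poisson likelihood adds the total count to the shape and the number of exposure periods to the rate. Here ∑xᵢ = 5 and n = 4, so shape 4.5→9.5 and rate 3.7→7.7.
E[λ | data] = 9.5/7.7 = 1.234.

Posterior: Gamma(shape=9.5, rate=7.7); mean ≈ 1.234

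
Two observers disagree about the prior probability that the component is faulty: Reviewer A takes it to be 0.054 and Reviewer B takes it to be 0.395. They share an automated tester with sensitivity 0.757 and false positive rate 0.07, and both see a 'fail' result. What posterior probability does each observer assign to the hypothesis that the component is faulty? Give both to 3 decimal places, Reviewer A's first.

P('+'|H) = 0.757, P('+'|¬H) = 0.07.
Reviewer A: numerator 0.757·0.054 = 0.040878; evidence = 0.040878+0.07·0.946 = 0.10710; posterior = 0.382.
Reviewer B: numerator 0.757·0.395 = 0.29902; evidence = 0.29902+0.07·0.605 = 0.34137; posterior = 0.876.

Reviewer A: 0.382; Reviewer B: 0.876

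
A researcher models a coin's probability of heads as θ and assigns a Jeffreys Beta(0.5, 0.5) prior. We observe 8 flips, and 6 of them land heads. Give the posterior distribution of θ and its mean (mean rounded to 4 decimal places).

Posterior: Beta(6.5, 2.5); mean ≈ 0.7222

Observing 6 successes and 2 failures updates Beta(0.5, 0.5) by adding the success and failure counts to the two shape parameters: α = 0.5+6 = 6.5, β = 0.5+2 = 2.5.
Posterior mean = α/(α+β) = 6.5/9 = 0.7222.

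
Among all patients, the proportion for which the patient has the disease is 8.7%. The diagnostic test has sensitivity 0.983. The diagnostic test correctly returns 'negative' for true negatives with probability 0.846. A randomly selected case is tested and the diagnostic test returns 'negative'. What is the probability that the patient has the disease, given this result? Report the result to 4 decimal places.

P(H | E) ≈ 0.0019

Let H be the event that the patient has the disease. P(H) = 0.087, so P(¬H) = 0.913. With E the 'negative' result, P(E|H) = 0.017 and P(E|¬H) = 0.846.
P(E) = 0.017·0.087 + 0.846·0.913 = 0.0014790 + 0.77240 = 0.77388.
By Bayes' theorem, P(H|E) = 0.0014790 / 0.77388 = 0.0019.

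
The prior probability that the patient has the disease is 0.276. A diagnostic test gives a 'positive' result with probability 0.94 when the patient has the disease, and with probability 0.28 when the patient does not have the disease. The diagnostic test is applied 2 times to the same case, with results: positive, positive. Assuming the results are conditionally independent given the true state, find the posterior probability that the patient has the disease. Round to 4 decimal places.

With H the event that the patient has the disease, the joint likelihood of the observed sequence is P(data|H) = 0.94·0.94 = 0.88360 and P(data|¬H) = 0.28·0.28 = 0.078400.
Bayes: P(H|data) = 0.276·0.88360 / (0.276·0.88360 + 0.724·0.078400) = 0.24387/0.30064 = 0.8112.

Posterior P(H) ≈ 0.8112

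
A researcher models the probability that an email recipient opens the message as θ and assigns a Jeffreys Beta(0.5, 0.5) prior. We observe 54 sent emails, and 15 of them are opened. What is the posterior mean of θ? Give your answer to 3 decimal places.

The binomial likelihood is conjugate to the Beta prior: with 15 successes and 39 failures, the posterior is Beta(0.5+15, 0.5+39) = Beta(15.5, 39.5).
Posterior mean = α/(α+β) = 15.5/55 = 0.282.

Posterior mean ≈ 0.282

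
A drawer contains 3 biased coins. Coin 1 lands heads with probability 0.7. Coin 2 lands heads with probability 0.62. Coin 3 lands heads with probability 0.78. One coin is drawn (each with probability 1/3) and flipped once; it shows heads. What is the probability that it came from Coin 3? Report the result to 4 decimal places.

Posterior probability ≈ 0.3714

Tabulate prior·likelihood by source: [1] prior 0.333333, lik 0.7, product 0.2333; [2] prior 0.333333, lik 0.62, product 0.2067; [3] prior 0.333333, lik 0.78, product 0.2600.
Normalizing constant = 0.70000; the posterior for Coin 3 is its product over the sum, 0.2600/0.70000 = 0.3714.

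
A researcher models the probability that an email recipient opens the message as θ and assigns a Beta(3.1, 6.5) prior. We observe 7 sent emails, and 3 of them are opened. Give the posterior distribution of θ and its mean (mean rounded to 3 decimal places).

Observing 3 successes and 4 failures updates Beta(3.1, 6.5) by adding the success and failure counts to the two shape parameters: α = 3.1+3 = 6.1, β = 6.5+4 = 10.5.
E[θ | data] = 6.1/(6.1+10.5) = 0.367.

Posterior: Beta(6.1, 10.5); mean ≈ 0.367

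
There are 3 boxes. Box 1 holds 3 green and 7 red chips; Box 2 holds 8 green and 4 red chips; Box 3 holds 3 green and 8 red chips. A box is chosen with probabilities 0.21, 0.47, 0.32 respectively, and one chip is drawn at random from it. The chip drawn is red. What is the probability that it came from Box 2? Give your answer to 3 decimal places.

Posterior probability ≈ 0.292

Tabulate prior·likelihood by source: [1] prior 0.21, lik 0.7, product 0.1470; [2] prior 0.47, lik 0.3333, product 0.1567; [3] prior 0.32, lik 0.7273, product 0.2327.
Normalizing constant = 0.53639; the posterior for Box 2 is its product over the sum, 0.1567/0.53639 = 0.292.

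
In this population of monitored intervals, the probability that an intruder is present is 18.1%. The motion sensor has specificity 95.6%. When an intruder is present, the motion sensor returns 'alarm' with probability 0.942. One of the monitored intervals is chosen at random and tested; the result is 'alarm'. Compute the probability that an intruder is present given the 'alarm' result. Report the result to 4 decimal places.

P(H | E) ≈ 0.8255

Write H for 'an intruder is present'. Prior odds H:¬H = 0.181/0.819 = 0.22100. For the 'alarm' outcome, the likelihood ratio is 0.942/0.044 = 21.409.
Posterior odds = 0.22100 × 21.409 = 4.7314, so P(H|E) = 4.7314/(1+4.7314) = 0.8255.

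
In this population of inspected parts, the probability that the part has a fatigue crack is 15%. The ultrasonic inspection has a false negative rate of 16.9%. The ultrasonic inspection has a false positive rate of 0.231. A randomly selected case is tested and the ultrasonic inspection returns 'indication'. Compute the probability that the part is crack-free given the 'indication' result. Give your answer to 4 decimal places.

P(¬H | E) ≈ 0.6117

Let H be the event that the part has a fatigue crack. P(H) = 0.15, so P(¬H) = 0.85. With E the 'indication' result, P(E|H) = 0.831 and P(E|¬H) = 0.231.
P(E) = 0.831·0.15 + 0.231·0.85 = 0.12465 + 0.19635 = 0.32100.
By Bayes' theorem, P(H|E) = 0.12465 / 0.32100 = 0.3883. Hence P(¬H|E) = 1 − 0.3883 = 0.6117.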